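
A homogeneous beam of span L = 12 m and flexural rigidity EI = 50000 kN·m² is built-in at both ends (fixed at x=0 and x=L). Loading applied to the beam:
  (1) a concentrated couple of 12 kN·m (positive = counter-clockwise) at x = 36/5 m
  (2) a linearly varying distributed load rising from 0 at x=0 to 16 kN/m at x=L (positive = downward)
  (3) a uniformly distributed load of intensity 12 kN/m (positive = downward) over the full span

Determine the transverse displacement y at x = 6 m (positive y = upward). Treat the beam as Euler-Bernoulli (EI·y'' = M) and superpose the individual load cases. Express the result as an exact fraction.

Load 1 — applied couple M₀=12 kN·m at a=36/5 m (b=L-a=24/5):
  y_1 = (R_Ax³/6 - M_Ax²/2)/EI  [x≤a] with R_A=36/25, M_A=96/25 = ((36/25)·6³/6 - (96/25)·6²/2)/50000 = -27/78125 m
Load 2 — triangular load w₀=16 kN/m (0→w₀ over full span):
  y_2 = -w₀x²(L-x)²(x+2L)/(120LEI) = -16·6²·(12-6)²·(6+2·12)/(120·12·50000) = -27/3125 m
Load 3 — uniform load w=12 kN/m over full span:
  y_3 = -wx²(L-x)²/(24EI) = -12·6²·(12-6)²/(24·50000) = -81/6250 m
Superposition: y = Σ y_i = -3429/156250 m ≈ -0.021946 m

y(6) = -3429/156250 m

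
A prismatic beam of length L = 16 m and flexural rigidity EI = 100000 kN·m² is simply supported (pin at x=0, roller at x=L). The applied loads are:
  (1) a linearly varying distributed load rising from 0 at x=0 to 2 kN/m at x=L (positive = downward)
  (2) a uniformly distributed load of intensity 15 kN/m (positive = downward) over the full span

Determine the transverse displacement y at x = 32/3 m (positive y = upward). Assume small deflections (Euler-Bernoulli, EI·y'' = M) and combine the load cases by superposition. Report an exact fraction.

Load 1 — triangular load w₀=2 kN/m (0→w₀ over full span):
  y_1 = -w₀x(7L⁴-10L²x²+3x⁴)/(360LEI) = -2·(32/3)·(7·16⁴-10·16²·(32/3)²+3·(32/3)⁴)/(360·16·100000) = -17408/2278125 m
Load 2 — uniform load w=15 kN/m over full span:
  y_2 = -wx(L³-2Lx²+x³)/(24EI) = -15·(32/3)·(16³-2·16·(32/3)²+(32/3)³)/(24·100000) = -5632/50625 m
Superposition: y = Σ y_i = -270848/2278125 m ≈ -0.118891 m

y(32/3) = -270848/2278125 m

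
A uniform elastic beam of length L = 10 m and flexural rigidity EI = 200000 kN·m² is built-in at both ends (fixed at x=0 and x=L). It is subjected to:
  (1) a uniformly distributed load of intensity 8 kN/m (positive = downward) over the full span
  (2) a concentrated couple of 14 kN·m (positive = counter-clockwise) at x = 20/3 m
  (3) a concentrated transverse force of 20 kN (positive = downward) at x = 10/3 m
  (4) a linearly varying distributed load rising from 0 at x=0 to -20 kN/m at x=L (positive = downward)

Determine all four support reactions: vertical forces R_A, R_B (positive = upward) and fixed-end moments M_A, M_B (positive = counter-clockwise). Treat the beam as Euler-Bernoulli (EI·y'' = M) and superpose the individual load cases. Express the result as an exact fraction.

Load 1 — uniform load w=8 kN/m over full span:
  R_A = wL/2 = 8·10/2 = 40 kN
  M_A = wL²/12 = 8·10²/12 = 200/3 kN·m
  R_B = wL/2 = 8·10/2 = 40 kN
  M_B = -wL²/12 = -8·10²/12 = -200/3 kN·m
Load 2 — applied couple M₀=14 kN·m at a=20/3 m (b=L-a=10/3):
  R_A = 6M₀ab/L³ = 6·14·(20/3)·(10/3)/10³ = 28/15 kN
  M_A = M₀b(2a-b)/L² = 14·(10/3)·(2·(20/3)-(10/3))/10² = 14/3 kN·m
  R_B = -6M₀ab/L³ = -6·14·(20/3)·(10/3)/10³ = -28/15 kN
  M_B = M₀a(2b-a)/L² = 14·(20/3)·(2·(10/3)-(20/3))/10² = 0 kN·m
Load 3 — point force P=20 kN at a=10/3 m (b=L-a=20/3):
  R_A = Pb²(3a+b)/L³ = 20·(20/3)²·(3·(10/3)+(20/3))/10³ = 400/27 kN
  M_A = Pab²/L² = 20·(10/3)·(20/3)²/10² = 800/27 kN·m
  R_B = Pa²(a+3b)/L³ = 20·(10/3)²·((10/3)+3·(20/3))/10³ = 140/27 kN
  M_B = -Pa²b/L² = -20·(10/3)²·(20/3)/10² = -400/27 kN·m
Load 4 — triangular load w₀=-20 kN/m (0→w₀ over full span):
  R_A = 3w₀L/20 = 3·(-20)·10/20 = -30 kN
  M_A = w₀L²/30 = (-20)·10²/30 = -200/3 kN·m
  R_B = 7w₀L/20 = 7·(-20)·10/20 = -70 kN
  M_B = -w₀L²/20 = -(-20)·10²/20 = 100 kN·m
Superposition: R_A = 3602/135 kN, M_A = 926/27 kN·m, R_B = -3602/135 kN, M_B = 500/27 kN·m

R_A = 3602/135 kN, M_A = 926/27 kN·m, R_B = -3602/135 kN, M_B = 500/27 kN·m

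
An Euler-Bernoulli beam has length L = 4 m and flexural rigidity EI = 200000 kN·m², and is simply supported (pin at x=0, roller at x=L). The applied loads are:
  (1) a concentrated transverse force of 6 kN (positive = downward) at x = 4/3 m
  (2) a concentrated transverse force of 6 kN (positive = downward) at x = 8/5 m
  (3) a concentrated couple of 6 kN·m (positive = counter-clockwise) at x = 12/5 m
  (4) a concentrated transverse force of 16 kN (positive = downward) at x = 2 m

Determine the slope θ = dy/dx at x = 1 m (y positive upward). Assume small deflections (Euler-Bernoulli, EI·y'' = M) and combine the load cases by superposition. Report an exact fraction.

Load 1 — point force P=6 kN at a=4/3 m (b=L-a=8/3):
  θ_1 = -Pb(L²-b²-3x²)/(6LEI)  [x≤a] = -6·(8/3)·(4²-(8/3)²-3·1²)/(6·4·200000) = -53/2700000 rad
Load 2 — point force P=6 kN at a=8/5 m (b=L-a=12/5):
  θ_2 = -Pb(L²-b²-3x²)/(6LEI)  [x≤a] = -6·(12/5)·(4²-(12/5)²-3·1²)/(6·4·200000) = -543/25000000 rad
Load 3 — applied couple M₀=6 kN·m at a=12/5 m (b=L-a=8/5):
  θ_3 = (M₀x²/(2L)+C₁)/EI  [x≤a] with C₁=M₀(3b²-L²)/(6L)=-52/25 = (6·1²/(2·4)+(-52/25))/200000 = -133/20000000 rad
Load 4 — point force P=16 kN at a=2 m (b=L-a=2):
  θ_4 = -Pb(L²-b²-3x²)/(6LEI)  [x≤a] = -16·2·(4²-2²-3·1²)/(6·4·200000) = -3/50000 rad
Superposition: θ = Σ θ_i = -291599/2700000000 rad ≈ -0.000108 rad

θ(1) = -291599/2700000000 rad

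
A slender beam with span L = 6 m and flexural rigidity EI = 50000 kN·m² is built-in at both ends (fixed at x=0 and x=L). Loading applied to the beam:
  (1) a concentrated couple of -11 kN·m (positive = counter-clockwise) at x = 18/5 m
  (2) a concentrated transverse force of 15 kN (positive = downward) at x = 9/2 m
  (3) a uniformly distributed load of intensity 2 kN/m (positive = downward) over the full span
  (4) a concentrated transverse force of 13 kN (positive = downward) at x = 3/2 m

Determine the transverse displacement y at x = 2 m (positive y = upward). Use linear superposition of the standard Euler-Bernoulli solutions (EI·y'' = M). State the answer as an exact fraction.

y(2) = -17651/60000000 m

Load 1 — applied couple M₀=-11 kN·m at a=18/5 m (b=L-a=12/5):
  y_1 = (R_Ax³/6 - M_Ax²/2)/EI  [x≤a] with R_A=-66/25, M_A=-88/25 = ((-66/25)·2³/6 - (-88/25)·2²/2)/50000 = 11/156250 m
Load 2 — point force P=15 kN at a=9/2 m (b=L-a=3/2):
  y_2 = -Pb²x²(3aL-(3a+b)x)/(6L³EI)  [x≤a] = -15·(3/2)²·2²·(3·(9/2)·6-(3·(9/2)+(3/2))·2)/(6·6³·50000) = -17/160000 m
Load 3 — uniform load w=2 kN/m over full span:
  y_3 = -wx²(L-x)²/(24EI) = -2·2²·(6-2)²/(24·50000) = -1/9375 m
Load 4 — point force P=13 kN at a=3/2 m (b=L-a=9/2):
  y_4 = -Pa²(L-x)²(3bL-(3b+a)(L-x))/(6L³EI)  [x>a] = -13·(3/2)²·(6-2)²·(3·(9/2)·6-(3·(9/2)+(3/2))·(6-2))/(6·6³·50000) = -91/600000 m
Superposition: y = Σ y_i = -17651/60000000 m ≈ -0.000294 m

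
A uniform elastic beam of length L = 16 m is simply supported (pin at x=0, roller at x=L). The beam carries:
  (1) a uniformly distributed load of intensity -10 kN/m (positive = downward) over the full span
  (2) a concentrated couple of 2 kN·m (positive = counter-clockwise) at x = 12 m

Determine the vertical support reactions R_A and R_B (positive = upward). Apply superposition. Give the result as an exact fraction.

R_A = -639/8 kN, R_B = -641/8 kN

Load 1 — uniform load w=-10 kN/m over full span:
  R_A = wL/2 = (-10)·16/2 = -80 kN
  R_B = wL/2 = (-10)·16/2 = -80 kN
Load 2 — applied couple M₀=2 kN·m at a=12 m (b=L-a=4):
  R_A = M₀/L = 2/16 = 1/8 kN
  R_B = -M₀/L = -2/16 = -1/8 kN
Superposition: R_A = -639/8 kN, R_B = -641/8 kN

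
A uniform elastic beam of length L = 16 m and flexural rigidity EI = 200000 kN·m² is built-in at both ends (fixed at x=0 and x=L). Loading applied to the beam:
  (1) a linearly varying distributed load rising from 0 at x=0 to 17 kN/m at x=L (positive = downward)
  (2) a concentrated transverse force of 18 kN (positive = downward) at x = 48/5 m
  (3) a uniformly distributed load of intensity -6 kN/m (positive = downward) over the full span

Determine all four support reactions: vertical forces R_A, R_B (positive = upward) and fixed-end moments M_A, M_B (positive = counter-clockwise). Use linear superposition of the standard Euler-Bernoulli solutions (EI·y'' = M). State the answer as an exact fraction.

Load 1 — triangular load w₀=17 kN/m (0→w₀ over full span):
  R_A = 3w₀L/20 = 3·17·16/20 = 204/5 kN
  M_A = w₀L²/30 = 17·16²/30 = 2176/15 kN·m
  R_B = 7w₀L/20 = 7·17·16/20 = 476/5 kN
  M_B = -w₀L²/20 = -17·16²/20 = -1088/5 kN·m
Load 2 — point force P=18 kN at a=48/5 m (b=L-a=32/5):
  R_A = Pb²(3a+b)/L³ = 18·(32/5)²·(3·(48/5)+(32/5))/16³ = 792/125 kN
  M_A = Pab²/L² = 18·(48/5)·(32/5)²/16² = 3456/125 kN·m
  R_B = Pa²(a+3b)/L³ = 18·(48/5)²·((48/5)+3·(32/5))/16³ = 1458/125 kN
  M_B = -Pa²b/L² = -18·(48/5)²·(32/5)/16² = -5184/125 kN·m
Load 3 — uniform load w=-6 kN/m over full span:
  R_A = wL/2 = (-6)·16/2 = -48 kN
  M_A = wL²/12 = (-6)·16²/12 = -128 kN·m
  R_B = wL/2 = (-6)·16/2 = -48 kN
  M_B = -wL²/12 = -(-6)·16²/12 = 128 kN·m
Superposition: R_A = -108/125 kN, M_A = 16768/375 kN·m, R_B = 7358/125 kN, M_B = -16384/125 kN·m

R_A = -108/125 kN, M_A = 16768/375 kN·m, R_B = 7358/125 kN, M_B = -16384/125 kN·m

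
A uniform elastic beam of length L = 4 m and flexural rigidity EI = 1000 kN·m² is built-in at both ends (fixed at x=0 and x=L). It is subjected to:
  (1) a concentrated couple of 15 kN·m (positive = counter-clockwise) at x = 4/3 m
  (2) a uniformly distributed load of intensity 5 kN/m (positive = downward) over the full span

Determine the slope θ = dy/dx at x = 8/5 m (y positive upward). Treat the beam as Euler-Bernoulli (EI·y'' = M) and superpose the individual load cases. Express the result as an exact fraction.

θ(8/5) = 7/6250 rad

Load 1 — applied couple M₀=15 kN·m at a=4/3 m (b=L-a=8/3):
  θ_1 = (R_Ax²/2 - M_Ax - M₀(x-a))/EI  [x>a] with R_A=5, M_A=0 = (5·(8/5)²/2 - 0·(8/5) - 15·((8/5)-(4/3)))/1000 = 3/1250 rad
Load 2 — uniform load w=5 kN/m over full span:
  θ_2 = -wx(L-x)(L-2x)/(12EI) = -5·(8/5)·(4-(8/5))·(4-2·(8/5))/(12·1000) = -4/3125 rad
Superposition: θ = Σ θ_i = 7/6250 rad ≈ 0.001120 rad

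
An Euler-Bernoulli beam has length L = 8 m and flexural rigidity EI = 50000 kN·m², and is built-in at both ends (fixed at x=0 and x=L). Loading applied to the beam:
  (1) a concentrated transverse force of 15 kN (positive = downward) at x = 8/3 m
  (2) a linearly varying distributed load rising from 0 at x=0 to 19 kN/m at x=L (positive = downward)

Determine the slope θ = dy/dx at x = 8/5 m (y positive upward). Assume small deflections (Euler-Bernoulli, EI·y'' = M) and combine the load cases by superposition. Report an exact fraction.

θ(8/5) = -17768/17578125 rad

Load 1 — point force P=15 kN at a=8/3 m (b=L-a=16/3):
  θ_1 = -Pb²x(2aL-(3a+b)x)/(2L³EI)  [x≤a] = -15·(16/3)²·(8/5)·(2·(8/3)·8-(3·(8/3)+(16/3))·(8/5))/(2·8³·50000) = -8/28125 rad
Load 2 — triangular load w₀=19 kN/m (0→w₀ over full span):
  θ_2 = -w₀(2x(L-x)(L-2x)(x+2L)+x²(L-x)²)/(120LEI) = -19·(2·(8/5)·(8-(8/5))·(8-2·(8/5))·((8/5)+2·8)+(8/5)²·(8-(8/5))²)/(120·8·50000) = -4256/5859375 rad
Superposition: θ = Σ θ_i = -17768/17578125 rad ≈ -0.001011 rad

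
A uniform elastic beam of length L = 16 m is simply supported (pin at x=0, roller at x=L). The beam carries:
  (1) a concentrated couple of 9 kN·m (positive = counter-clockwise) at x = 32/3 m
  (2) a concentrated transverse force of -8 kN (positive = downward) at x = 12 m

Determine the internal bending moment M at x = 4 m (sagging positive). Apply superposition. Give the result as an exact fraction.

M(4) = -23/4 kN·m

Load 1 — applied couple M₀=9 kN·m at a=32/3 m (b=L-a=16/3):
  M_1 = M₀x/L  [x≤a] = 9·4/16 = 9/4 kN·m
Load 2 — point force P=-8 kN at a=12 m (b=L-a=4):
  M_2 = Pbx/L  [x≤a] = (-8)·4·4/16 = -8 kN·m
Superposition: M = Σ M_i = -23/4 kN·m ≈ -5.750000 kN·m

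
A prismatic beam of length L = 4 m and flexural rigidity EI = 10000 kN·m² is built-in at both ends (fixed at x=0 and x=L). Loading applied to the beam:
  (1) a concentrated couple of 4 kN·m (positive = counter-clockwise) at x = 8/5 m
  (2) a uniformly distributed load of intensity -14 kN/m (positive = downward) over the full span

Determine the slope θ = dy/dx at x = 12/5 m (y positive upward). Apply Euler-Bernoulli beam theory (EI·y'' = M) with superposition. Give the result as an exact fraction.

Load 1 — applied couple M₀=4 kN·m at a=8/5 m (b=L-a=12/5):
  θ_1 = (R_Ax²/2 - M_Ax - M₀(x-a))/EI  [x>a] with R_A=36/25, M_A=12/25 = ((36/25)·(12/5)²/2 - (12/25)·(12/5) - 4·((12/5)-(8/5)))/10000 = -8/390625 rad
Load 2 — uniform load w=-14 kN/m over full span:
  θ_2 = -wx(L-x)(L-2x)/(12EI) = -(-14)·(12/5)·(4-(12/5))·(4-2·(12/5))/(12·10000) = -28/78125 rad
Superposition: θ = Σ θ_i = -148/390625 rad ≈ -0.000379 rad

θ(12/5) = -148/390625 rad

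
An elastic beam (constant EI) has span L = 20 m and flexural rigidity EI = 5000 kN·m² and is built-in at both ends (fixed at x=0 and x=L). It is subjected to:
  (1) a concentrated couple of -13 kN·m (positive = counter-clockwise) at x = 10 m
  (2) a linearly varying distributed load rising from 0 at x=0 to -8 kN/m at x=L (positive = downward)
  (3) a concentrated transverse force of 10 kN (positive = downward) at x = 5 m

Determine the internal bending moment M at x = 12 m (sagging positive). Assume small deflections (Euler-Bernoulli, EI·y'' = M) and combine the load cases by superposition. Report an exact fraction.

M(12) = -1403/24 kN·m

Load 1 — applied couple M₀=-13 kN·m at a=10 m (b=L-a=10):
  M_1 = R_Ax - M_A - M₀  [x>a] with R_A=-39/40, M_A=-13/4 = (-39/40)·12 - (-13/4) - (-13) = 91/20 kN·m
Load 2 — triangular load w₀=-8 kN/m (0→w₀ over full span):
  M_2 = 3w₀Lx/20 - w₀L²/30 - w₀x³/(6L) = 3·(-8)·20·12/20 - (-8)·20²/30 - (-8)·12³/(6·20) = -992/15 kN·m
Load 3 — point force P=10 kN at a=5 m (b=L-a=15):
  M_3 = Pa²(a+3b)(L-x)/L³ - Pa²b/L²  [x>a] = 10·5²·(5+3·15)·(20-12)/20³ - 10·5²·15/20² = 25/8 kN·m
Superposition: M = Σ M_i = -1403/24 kN·m ≈ -58.458333 kN·m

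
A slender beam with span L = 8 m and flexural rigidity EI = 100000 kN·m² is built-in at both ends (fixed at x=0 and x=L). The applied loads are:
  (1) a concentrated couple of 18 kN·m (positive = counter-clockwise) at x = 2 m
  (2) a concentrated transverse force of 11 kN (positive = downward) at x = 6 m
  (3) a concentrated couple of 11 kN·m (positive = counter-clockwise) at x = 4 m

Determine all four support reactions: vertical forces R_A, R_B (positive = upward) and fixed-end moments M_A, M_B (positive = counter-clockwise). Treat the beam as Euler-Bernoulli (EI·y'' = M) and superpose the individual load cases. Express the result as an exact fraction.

Load 1 — applied couple M₀=18 kN·m at a=2 m (b=L-a=6):
  R_A = 6M₀ab/L³ = 6·18·2·6/8³ = 81/32 kN
  M_A = M₀b(2a-b)/L² = 18·6·(2·2-6)/8² = -27/8 kN·m
  R_B = -6M₀ab/L³ = -6·18·2·6/8³ = -81/32 kN
  M_B = M₀a(2b-a)/L² = 18·2·(2·6-2)/8² = 45/8 kN·m
Load 2 — point force P=11 kN at a=6 m (b=L-a=2):
  R_A = Pb²(3a+b)/L³ = 11·2²·(3·6+2)/8³ = 55/32 kN
  M_A = Pab²/L² = 11·6·2²/8² = 33/8 kN·m
  R_B = Pa²(a+3b)/L³ = 11·6²·(6+3·2)/8³ = 297/32 kN
  M_B = -Pa²b/L² = -11·6²·2/8² = -99/8 kN·m
Load 3 — applied couple M₀=11 kN·m at a=4 m (b=L-a=4):
  R_A = 6M₀ab/L³ = 6·11·4·4/8³ = 33/16 kN
  M_A = M₀b(2a-b)/L² = 11·4·(2·4-4)/8² = 11/4 kN·m
  R_B = -6M₀ab/L³ = -6·11·4·4/8³ = -33/16 kN
  M_B = M₀a(2b-a)/L² = 11·4·(2·4-4)/8² = 11/4 kN·m
Superposition: R_A = 101/16 kN, M_A = 7/2 kN·m, R_B = 75/16 kN, M_B = -4 kN·m

R_A = 101/16 kN, M_A = 7/2 kN·m, R_B = 75/16 kN, M_B = -4 kN·m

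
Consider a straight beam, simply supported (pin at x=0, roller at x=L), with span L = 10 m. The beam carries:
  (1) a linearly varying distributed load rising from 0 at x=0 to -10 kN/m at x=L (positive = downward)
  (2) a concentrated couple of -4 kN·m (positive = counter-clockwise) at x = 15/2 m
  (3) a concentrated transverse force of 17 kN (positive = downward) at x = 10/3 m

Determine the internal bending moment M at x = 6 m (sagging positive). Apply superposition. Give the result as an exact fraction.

M(6) = -656/15 kN·m

Load 1 — triangular load w₀=-10 kN/m (0→w₀ over full span):
  M_1 = w₀Lx/6 - w₀x³/(6L) = (-10)·10·6/6 - (-10)·6³/(6·10) = -64 kN·m
Load 2 — applied couple M₀=-4 kN·m at a=15/2 m (b=L-a=5/2):
  M_2 = M₀x/L  [x≤a] = (-4)·6/10 = -12/5 kN·m
Load 3 — point force P=17 kN at a=10/3 m (b=L-a=20/3):
  M_3 = Pa(L-x)/L  [x>a] = 17·(10/3)·(10-6)/10 = 68/3 kN·m
Superposition: M = Σ M_i = -656/15 kN·m ≈ -43.733333 kN·m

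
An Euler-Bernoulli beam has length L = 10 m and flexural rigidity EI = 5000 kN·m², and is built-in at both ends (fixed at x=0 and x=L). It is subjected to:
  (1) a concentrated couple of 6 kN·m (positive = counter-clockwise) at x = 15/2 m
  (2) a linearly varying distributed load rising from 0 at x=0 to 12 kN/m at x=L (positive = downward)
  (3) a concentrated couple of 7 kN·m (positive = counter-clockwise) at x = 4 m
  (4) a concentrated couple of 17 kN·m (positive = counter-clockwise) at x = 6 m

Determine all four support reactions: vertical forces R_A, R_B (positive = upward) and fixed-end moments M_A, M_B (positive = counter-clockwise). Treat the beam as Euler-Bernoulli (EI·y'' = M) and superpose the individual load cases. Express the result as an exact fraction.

R_A = 22131/1000 kN, M_A = 9631/200 kN·m, R_B = 37869/1000 kN, M_B = -11369/200 kN·m

Load 1 — applied couple M₀=6 kN·m at a=15/2 m (b=L-a=5/2):
  R_A = 6M₀ab/L³ = 6·6·(15/2)·(5/2)/10³ = 27/40 kN
  M_A = M₀b(2a-b)/L² = 6·(5/2)·(2·(15/2)-(5/2))/10² = 15/8 kN·m
  R_B = -6M₀ab/L³ = -6·6·(15/2)·(5/2)/10³ = -27/40 kN
  M_B = M₀a(2b-a)/L² = 6·(15/2)·(2·(5/2)-(15/2))/10² = -9/8 kN·m
Load 2 — triangular load w₀=12 kN/m (0→w₀ over full span):
  R_A = 3w₀L/20 = 3·12·10/20 = 18 kN
  M_A = w₀L²/30 = 12·10²/30 = 40 kN·m
  R_B = 7w₀L/20 = 7·12·10/20 = 42 kN
  M_B = -w₀L²/20 = -12·10²/20 = -60 kN·m
Load 3 — applied couple M₀=7 kN·m at a=4 m (b=L-a=6):
  R_A = 6M₀ab/L³ = 6·7·4·6/10³ = 126/125 kN
  M_A = M₀b(2a-b)/L² = 7·6·(2·4-6)/10² = 21/25 kN·m
  R_B = -6M₀ab/L³ = -6·7·4·6/10³ = -126/125 kN
  M_B = M₀a(2b-a)/L² = 7·4·(2·6-4)/10² = 56/25 kN·m
Load 4 — applied couple M₀=17 kN·m at a=6 m (b=L-a=4):
  R_A = 6M₀ab/L³ = 6·17·6·4/10³ = 306/125 kN
  M_A = M₀b(2a-b)/L² = 17·4·(2·6-4)/10² = 136/25 kN·m
  R_B = -6M₀ab/L³ = -6·17·6·4/10³ = -306/125 kN
  M_B = M₀a(2b-a)/L² = 17·6·(2·4-6)/10² = 51/25 kN·m
Superposition: R_A = 22131/1000 kN, M_A = 9631/200 kN·m, R_B = 37869/1000 kN, M_B = -11369/200 kN·m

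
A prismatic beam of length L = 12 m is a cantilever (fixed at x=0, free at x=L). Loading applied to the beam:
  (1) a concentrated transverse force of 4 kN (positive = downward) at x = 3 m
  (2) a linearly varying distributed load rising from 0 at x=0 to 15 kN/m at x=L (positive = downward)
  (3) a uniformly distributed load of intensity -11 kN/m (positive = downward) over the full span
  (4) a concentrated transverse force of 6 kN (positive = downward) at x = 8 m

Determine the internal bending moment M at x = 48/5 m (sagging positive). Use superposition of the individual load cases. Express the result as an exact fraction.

M(48/5) = -216/25 kN·m

Load 1 — point force P=4 kN at a=3 m (b=L-a=9):
  M_1 = 0  [x>a] = 0 kN·m
Load 2 — triangular load w₀=15 kN/m (0→w₀ over full span):
  M_2 = w₀Lx/2 - w₀L²/3 - w₀x³/(6L) = 15·12·(48/5)/2 - 15·12²/3 - 15·(48/5)³/(6·12) = -1008/25 kN·m
Load 3 — uniform load w=-11 kN/m over full span:
  M_3 = -w(L-x)²/2 = -(-11)·(12-(48/5))²/2 = 792/25 kN·m
Load 4 — point force P=6 kN at a=8 m (b=L-a=4):
  M_4 = 0  [x>a] = 0 kN·m
Superposition: M = Σ M_i = -216/25 kN·m ≈ -8.640000 kN·m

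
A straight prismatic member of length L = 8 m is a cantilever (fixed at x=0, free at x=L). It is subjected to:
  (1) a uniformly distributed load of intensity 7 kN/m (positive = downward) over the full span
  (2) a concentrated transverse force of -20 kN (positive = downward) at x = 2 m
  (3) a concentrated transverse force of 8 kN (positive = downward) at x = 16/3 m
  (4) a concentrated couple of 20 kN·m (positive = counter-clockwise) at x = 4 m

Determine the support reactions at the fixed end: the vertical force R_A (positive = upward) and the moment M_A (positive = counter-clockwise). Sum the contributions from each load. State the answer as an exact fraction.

R_A = 44 kN, M_A = 620/3 kN·m

Load 1 — uniform load w=7 kN/m over full span:
  R_A = wL = 7·8 = 56 kN
  M_A = wL²/2 = 7·8²/2 = 224 kN·m
Load 2 — point force P=-20 kN at a=2 m (b=L-a=6):
  R_A = P = (-20) = -20 kN
  M_A = Pa = (-20)·2 = -40 kN·m
Load 3 — point force P=8 kN at a=16/3 m (b=L-a=8/3):
  R_A = P = 8 kN
  M_A = Pa = 8·(16/3) = 128/3 kN·m
Load 4 — applied couple M₀=20 kN·m at a=4 m (b=L-a=4):
  R_A = 0 kN
  M_A = -M₀ = -20 kN·m
Superposition: R_A = 44 kN, M_A = 620/3 kN·m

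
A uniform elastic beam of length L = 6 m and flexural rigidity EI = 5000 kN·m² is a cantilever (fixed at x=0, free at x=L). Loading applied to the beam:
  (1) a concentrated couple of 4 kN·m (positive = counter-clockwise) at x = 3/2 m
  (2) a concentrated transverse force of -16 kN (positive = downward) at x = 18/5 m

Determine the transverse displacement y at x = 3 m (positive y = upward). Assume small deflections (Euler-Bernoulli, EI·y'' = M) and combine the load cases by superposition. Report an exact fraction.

Load 1 — applied couple M₀=4 kN·m at a=3/2 m (b=L-a=9/2):
  y_1 = M₀a(2x-a)/(2EI)  [x>a] = 4·(3/2)·(2·3-(3/2))/(2·5000) = 27/10000 m
Load 2 — point force P=-16 kN at a=18/5 m (b=L-a=12/5):
  y_2 = -Px²(3a-x)/(6EI)  [x≤a] = -(-16)·3²·(3·(18/5)-3)/(6·5000) = 117/3125 m
Superposition: y = Σ y_i = 2007/50000 m ≈ 0.040140 m

y(3) = 2007/50000 m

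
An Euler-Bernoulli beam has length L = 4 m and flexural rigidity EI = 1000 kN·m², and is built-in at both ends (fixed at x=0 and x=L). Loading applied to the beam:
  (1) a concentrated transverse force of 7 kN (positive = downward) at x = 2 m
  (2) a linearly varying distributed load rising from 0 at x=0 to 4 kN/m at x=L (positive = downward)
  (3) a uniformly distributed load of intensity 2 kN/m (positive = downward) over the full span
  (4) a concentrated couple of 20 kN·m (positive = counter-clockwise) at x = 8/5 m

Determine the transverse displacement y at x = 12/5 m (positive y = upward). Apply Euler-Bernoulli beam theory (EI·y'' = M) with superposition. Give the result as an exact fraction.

Load 1 — point force P=7 kN at a=2 m (b=L-a=2):
  y_1 = -Pa²(L-x)²(3bL-(3b+a)(L-x))/(6L³EI)  [x>a] = -7·2²·(4-(12/5))²·(3·2·4-(3·2+2)·(4-(12/5)))/(6·4³·1000) = -98/46875 m
Load 2 — triangular load w₀=4 kN/m (0→w₀ over full span):
  y_2 = -w₀x²(L-x)²(x+2L)/(120LEI) = -4·(12/5)²·(4-(12/5))²·((12/5)+2·4)/(120·4·1000) = -2496/1953125 m
Load 3 — uniform load w=2 kN/m over full span:
  y_3 = -wx²(L-x)²/(24EI) = -2·(12/5)²·(4-(12/5))²/(24·1000) = -96/78125 m
Load 4 — applied couple M₀=20 kN·m at a=8/5 m (b=L-a=12/5):
  y_4 = (R_Ax³/6 - M_Ax²/2 - M₀(x-a)²/2)/EI  [x>a] with R_A=36/5, M_A=12/5 = ((36/5)·(12/5)³/6 - (12/5)·(12/5)²/2 - 20·((12/5)-(8/5))²/2)/1000 = 256/78125 m
Superposition: y = Σ y_i = -7738/5859375 m ≈ -0.001321 m

y(12/5) = -7738/5859375 m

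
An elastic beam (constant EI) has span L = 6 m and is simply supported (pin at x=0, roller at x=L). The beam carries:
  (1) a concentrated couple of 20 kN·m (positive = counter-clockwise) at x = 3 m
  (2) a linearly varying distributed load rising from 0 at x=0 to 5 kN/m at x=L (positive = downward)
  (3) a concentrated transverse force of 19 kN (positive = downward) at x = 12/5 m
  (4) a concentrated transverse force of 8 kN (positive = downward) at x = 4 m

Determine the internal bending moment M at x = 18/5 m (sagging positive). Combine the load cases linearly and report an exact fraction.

M(18/5) = 784/25 kN·m

Load 1 — applied couple M₀=20 kN·m at a=3 m (b=L-a=3):
  M_1 = M₀x/L - M₀  [x>a] = 20·(18/5)/6 - 20 = -8 kN·m
Load 2 — triangular load w₀=5 kN/m (0→w₀ over full span):
  M_2 = w₀Lx/6 - w₀x³/(6L) = 5·6·(18/5)/6 - 5·(18/5)³/(6·6) = 288/25 kN·m
Load 3 — point force P=19 kN at a=12/5 m (b=L-a=18/5):
  M_3 = Pa(L-x)/L  [x>a] = 19·(12/5)·(6-(18/5))/6 = 456/25 kN·m
Load 4 — point force P=8 kN at a=4 m (b=L-a=2):
  M_4 = Pbx/L  [x≤a] = 8·2·(18/5)/6 = 48/5 kN·m
Superposition: M = Σ M_i = 784/25 kN·m ≈ 31.360000 kN·m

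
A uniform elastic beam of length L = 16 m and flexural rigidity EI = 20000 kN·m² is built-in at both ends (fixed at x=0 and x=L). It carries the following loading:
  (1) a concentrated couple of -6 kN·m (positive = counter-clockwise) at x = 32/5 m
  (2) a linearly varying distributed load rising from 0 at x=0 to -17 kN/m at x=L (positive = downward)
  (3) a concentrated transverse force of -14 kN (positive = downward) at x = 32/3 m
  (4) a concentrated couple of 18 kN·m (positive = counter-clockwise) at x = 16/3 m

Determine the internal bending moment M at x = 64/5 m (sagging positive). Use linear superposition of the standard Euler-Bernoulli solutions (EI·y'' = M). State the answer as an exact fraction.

Load 1 — applied couple M₀=-6 kN·m at a=32/5 m (b=L-a=48/5):
  M_1 = R_Ax - M_A - M₀  [x>a] with R_A=-27/50, M_A=-18/25 = (-27/50)·(64/5) - (-18/25) - (-6) = -24/125 kN·m
Load 2 — triangular load w₀=-17 kN/m (0→w₀ over full span):
  M_2 = 3w₀Lx/20 - w₀L²/30 - w₀x³/(6L) = 3·(-17)·16·(64/5)/20 - (-17)·16²/30 - (-17)·(64/5)³/(6·16) = -2176/375 kN·m
Load 3 — point force P=-14 kN at a=32/3 m (b=L-a=16/3):
  M_3 = Pa²(a+3b)(L-x)/L³ - Pa²b/L²  [x>a] = (-14)·(32/3)²·((32/3)+3·(16/3))·(16-(64/5))/16³ - (-14)·(32/3)²·(16/3)/16² = 0 kN·m
Load 4 — applied couple M₀=18 kN·m at a=16/3 m (b=L-a=32/3):
  M_4 = R_Ax - M_A - M₀  [x>a] with R_A=3/2, M_A=0 = (3/2)·(64/5) - 0 - 18 = 6/5 kN·m
Superposition: M = Σ M_i = -1798/375 kN·m ≈ -4.794667 kN·m

M(64/5) = -1798/375 kN·m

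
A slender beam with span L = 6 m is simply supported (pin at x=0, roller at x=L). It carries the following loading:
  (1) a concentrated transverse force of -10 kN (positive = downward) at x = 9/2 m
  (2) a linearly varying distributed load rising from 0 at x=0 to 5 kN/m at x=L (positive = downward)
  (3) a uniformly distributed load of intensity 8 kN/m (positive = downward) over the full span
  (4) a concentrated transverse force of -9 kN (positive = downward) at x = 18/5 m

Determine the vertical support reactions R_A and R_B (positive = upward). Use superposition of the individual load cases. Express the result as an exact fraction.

R_A = 229/10 kN, R_B = 211/10 kN

Load 1 — point force P=-10 kN at a=9/2 m (b=L-a=3/2):
  R_A = Pb/L = (-10)·(3/2)/6 = -5/2 kN
  R_B = Pa/L = (-10)·(9/2)/6 = -15/2 kN
Load 2 — triangular load w₀=5 kN/m (0→w₀ over full span):
  R_A = w₀L/6 = 5·6/6 = 5 kN
  R_B = w₀L/3 = 5·6/3 = 10 kN
Load 3 — uniform load w=8 kN/m over full span:
  R_A = wL/2 = 8·6/2 = 24 kN
  R_B = wL/2 = 8·6/2 = 24 kN
Load 4 — point force P=-9 kN at a=18/5 m (b=L-a=12/5):
  R_A = Pb/L = (-9)·(12/5)/6 = -18/5 kN
  R_B = Pa/L = (-9)·(18/5)/6 = -27/5 kN
Superposition: R_A = 229/10 kN, R_B = 211/10 kN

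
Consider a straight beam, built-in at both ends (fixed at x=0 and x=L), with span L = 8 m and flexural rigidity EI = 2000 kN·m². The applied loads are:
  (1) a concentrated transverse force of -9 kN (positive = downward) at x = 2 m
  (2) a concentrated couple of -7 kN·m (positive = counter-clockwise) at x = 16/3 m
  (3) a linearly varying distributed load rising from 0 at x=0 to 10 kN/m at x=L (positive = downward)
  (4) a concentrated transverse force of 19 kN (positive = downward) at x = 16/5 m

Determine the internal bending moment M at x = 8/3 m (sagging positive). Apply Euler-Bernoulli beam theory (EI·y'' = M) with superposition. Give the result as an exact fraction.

M(8/3) = 1033339/81000 kN·m

Load 1 — point force P=-9 kN at a=2 m (b=L-a=6):
  M_1 = Pa²(a+3b)(L-x)/L³ - Pa²b/L²  [x>a] = (-9)·2²·(2+3·6)·(8-(8/3))/8³ - (-9)·2²·6/8² = -33/8 kN·m
Load 2 — applied couple M₀=-7 kN·m at a=16/3 m (b=L-a=8/3):
  M_2 = R_Ax - M_A  [x≤a] with R_A=-7/6, M_A=-7/3 = (-7/6)·(8/3) - (-7/3) = -7/9 kN·m
Load 3 — triangular load w₀=10 kN/m (0→w₀ over full span):
  M_3 = 3w₀Lx/20 - w₀L²/30 - w₀x³/(6L) = 3·10·8·(8/3)/20 - 10·8²/30 - 10·(8/3)³/(6·8) = 544/81 kN·m
Load 4 — point force P=19 kN at a=16/5 m (b=L-a=24/5):
  M_4 = Pb²(3a+b)x/L³ - Pab²/L²  [x≤a] = 19·(24/5)²·(3·(16/5)+(24/5))·(8/3)/8³ - 19·(16/5)·(24/5)²/8² = 1368/125 kN·m
Superposition: M = Σ M_i = 1033339/81000 kN·m ≈ 12.757272 kN·m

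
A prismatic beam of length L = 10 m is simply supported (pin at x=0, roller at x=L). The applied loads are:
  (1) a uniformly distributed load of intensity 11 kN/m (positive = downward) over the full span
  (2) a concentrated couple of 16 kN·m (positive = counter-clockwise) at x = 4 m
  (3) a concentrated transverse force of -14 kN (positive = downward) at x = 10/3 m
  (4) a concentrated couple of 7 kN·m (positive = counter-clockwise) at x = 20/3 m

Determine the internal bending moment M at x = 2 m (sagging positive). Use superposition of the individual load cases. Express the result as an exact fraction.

M(2) = 1109/15 kN·m

Load 1 — uniform load w=11 kN/m over full span:
  M_1 = wx(L-x)/2 = 11·2·(10-2)/2 = 88 kN·m
Load 2 — applied couple M₀=16 kN·m at a=4 m (b=L-a=6):
  M_2 = M₀x/L  [x≤a] = 16·2/10 = 16/5 kN·m
Load 3 — point force P=-14 kN at a=10/3 m (b=L-a=20/3):
  M_3 = Pbx/L  [x≤a] = (-14)·(20/3)·2/10 = -56/3 kN·m
Load 4 — applied couple M₀=7 kN·m at a=20/3 m (b=L-a=10/3):
  M_4 = M₀x/L  [x≤a] = 7·2/10 = 7/5 kN·m
Superposition: M = Σ M_i = 1109/15 kN·m ≈ 73.933333 kN·m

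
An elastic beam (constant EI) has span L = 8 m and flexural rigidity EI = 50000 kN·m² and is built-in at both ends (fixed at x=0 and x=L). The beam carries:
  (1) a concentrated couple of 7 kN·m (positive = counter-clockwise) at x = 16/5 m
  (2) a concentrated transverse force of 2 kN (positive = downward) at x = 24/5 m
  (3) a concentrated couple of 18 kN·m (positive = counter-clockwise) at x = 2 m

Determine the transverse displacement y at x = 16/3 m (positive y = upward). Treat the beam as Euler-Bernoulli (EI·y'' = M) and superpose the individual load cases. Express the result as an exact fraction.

Load 1 — applied couple M₀=7 kN·m at a=16/5 m (b=L-a=24/5):
  y_1 = (R_Ax³/6 - M_Ax²/2 - M₀(x-a)²/2)/EI  [x>a] with R_A=63/50, M_A=21/25 = ((63/50)·(16/3)³/6 - (21/25)·(16/3)²/2 - 7·((16/3)-(16/5))²/2)/50000 = 56/703125 m
Load 2 — point force P=2 kN at a=24/5 m (b=L-a=16/5):
  y_2 = -Pa²(L-x)²(3bL-(3b+a)(L-x))/(6L³EI)  [x>a] = -2·(24/5)²·(8-(16/3))²·(3·(16/5)·8-(3·(16/5)+(24/5))·(8-(16/3)))/(6·8³·50000) = -32/390625 m
Load 3 — applied couple M₀=18 kN·m at a=2 m (b=L-a=6):
  y_3 = (R_Ax³/6 - M_Ax²/2 - M₀(x-a)²/2)/EI  [x>a] with R_A=81/32, M_A=-27/8 = ((81/32)·(16/3)³/6 - (-27/8)·(16/3)²/2 - 18·((16/3)-2)²/2)/50000 = 3/12500 m
Superposition: y = Σ y_i = 3343/14062500 m ≈ 0.000238 m

y(16/3) = 3343/14062500 m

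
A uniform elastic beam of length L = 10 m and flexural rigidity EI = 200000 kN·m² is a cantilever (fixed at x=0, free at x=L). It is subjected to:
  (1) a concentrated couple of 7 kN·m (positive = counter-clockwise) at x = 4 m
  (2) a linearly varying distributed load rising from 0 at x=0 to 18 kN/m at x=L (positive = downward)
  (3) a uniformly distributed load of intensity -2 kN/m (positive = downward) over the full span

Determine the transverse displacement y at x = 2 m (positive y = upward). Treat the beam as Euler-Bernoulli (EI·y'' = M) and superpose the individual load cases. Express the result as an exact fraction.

y(2) = -33443/7500000 m

Load 1 — applied couple M₀=7 kN·m at a=4 m (b=L-a=6):
  y_1 = M₀x²/(2EI)  [x≤a] = 7·2²/(2·200000) = 7/100000 m
Load 2 — triangular load w₀=18 kN/m (0→w₀ over full span):
  y_2 = (w₀Lx³/12-w₀L²x²/6-w₀x⁵/(120L))/EI = (18·10·2³/12-18·10²·2²/6-18·2⁵/(120·10))/200000 = -6753/1250000 m
Load 3 — uniform load w=-2 kN/m over full span:
  y_3 = -wx²(x²-4Lx+6L²)/(24EI) = -(-2)·2²·(2²-4·10·2+6·10²)/(24·200000) = 131/150000 m
Superposition: y = Σ y_i = -33443/7500000 m ≈ -0.004459 m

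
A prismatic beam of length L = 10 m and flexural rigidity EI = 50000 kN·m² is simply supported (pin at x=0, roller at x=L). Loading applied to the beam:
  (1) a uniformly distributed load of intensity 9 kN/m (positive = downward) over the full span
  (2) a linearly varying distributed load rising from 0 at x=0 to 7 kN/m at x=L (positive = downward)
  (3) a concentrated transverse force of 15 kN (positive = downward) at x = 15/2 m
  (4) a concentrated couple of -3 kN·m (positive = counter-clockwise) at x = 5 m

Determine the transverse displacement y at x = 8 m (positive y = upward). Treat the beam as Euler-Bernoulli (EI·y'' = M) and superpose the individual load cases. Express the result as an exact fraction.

y(8) = -452657/20000000 m

Load 1 — uniform load w=9 kN/m over full span:
  y_1 = -wx(L³-2Lx²+x³)/(24EI) = -9·8·(10³-2·10·8²+8³)/(24·50000) = -87/6250 m
Load 2 — triangular load w₀=7 kN/m (0→w₀ over full span):
  y_2 = -w₀x(7L⁴-10L²x²+3x⁴)/(360LEI) = -7·8·(7·10⁴-10·10²·8²+3·8⁴)/(360·10·50000) = -889/156250 m
Load 3 — point force P=15 kN at a=15/2 m (b=L-a=5/2):
  y_3 = -Pa(L-x)(2Lx-a²-x²)/(6LEI)  [x>a] = -15·(15/2)·(10-8)·(2·10·8-(15/2)²-8²)/(6·10·50000) = -477/160000 m
Load 4 — applied couple M₀=-3 kN·m at a=5 m (b=L-a=5):
  y_4 = (M₀x³/(6L)-M₀(x-a)²/2+C₁x)/EI  [x>a] with C₁=M₀(3b²-L²)/(6L)=5/4 = ((-3)·8³/(6·10)-(-3)·(8-5)²/2+(5/4)·8)/50000 = -21/500000 m
Superposition: y = Σ y_i = -452657/20000000 m ≈ -0.022633 m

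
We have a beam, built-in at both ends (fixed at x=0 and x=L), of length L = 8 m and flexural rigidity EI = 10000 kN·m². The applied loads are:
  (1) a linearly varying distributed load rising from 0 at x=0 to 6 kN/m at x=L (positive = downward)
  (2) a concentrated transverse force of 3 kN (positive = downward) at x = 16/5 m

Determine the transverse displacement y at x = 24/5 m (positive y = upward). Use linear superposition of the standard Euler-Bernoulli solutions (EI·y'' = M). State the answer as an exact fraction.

Load 1 — triangular load w₀=6 kN/m (0→w₀ over full span):
  y_1 = -w₀x²(L-x)²(x+2L)/(120LEI) = -6·(24/5)²·(8-(24/5))²·((24/5)+2·8)/(120·8·10000) = -29952/9765625 m
Load 2 — point force P=3 kN at a=16/5 m (b=L-a=24/5):
  y_2 = -Pa²(L-x)²(3bL-(3b+a)(L-x))/(6L³EI)  [x>a] = -3·(16/5)²·(8-(24/5))²·(3·(24/5)·8-(3·(24/5)+(16/5))·(8-(24/5)))/(6·8³·10000) = -5888/9765625 m
Superposition: y = Σ y_i = -7168/1953125 m ≈ -0.003670 m

y(24/5) = -7168/1953125 m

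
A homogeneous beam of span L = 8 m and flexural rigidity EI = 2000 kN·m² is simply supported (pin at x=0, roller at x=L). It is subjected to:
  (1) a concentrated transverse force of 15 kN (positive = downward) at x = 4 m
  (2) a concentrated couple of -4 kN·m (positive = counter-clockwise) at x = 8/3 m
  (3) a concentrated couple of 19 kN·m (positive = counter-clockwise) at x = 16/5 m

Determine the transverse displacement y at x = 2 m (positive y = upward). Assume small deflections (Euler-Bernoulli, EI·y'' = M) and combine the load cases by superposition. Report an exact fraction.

Load 1 — point force P=15 kN at a=4 m (b=L-a=4):
  y_1 = -Pbx(L²-b²-x²)/(6LEI)  [x≤a] = -15·4·2·(8²-4²-2²)/(6·8·2000) = -11/200 m
Load 2 — applied couple M₀=-4 kN·m at a=8/3 m (b=L-a=16/3):
  y_2 = (M₀x³/(6L)+C₁x)/EI  [x≤a] with C₁=M₀(3b²-L²)/(6L)=-16/9 = ((-4)·2³/(6·8)+(-16/9)·2)/2000 = -19/9000 m
Load 3 — applied couple M₀=19 kN·m at a=16/5 m (b=L-a=24/5):
  y_3 = (M₀x³/(6L)+C₁x)/EI  [x≤a] with C₁=M₀(3b²-L²)/(6L)=152/75 = (19·2³/(6·8)+(152/75)·2)/2000 = 361/100000 m
Superposition: y = Σ y_i = -48151/900000 m ≈ -0.053501 m

y(2) = -48151/900000 m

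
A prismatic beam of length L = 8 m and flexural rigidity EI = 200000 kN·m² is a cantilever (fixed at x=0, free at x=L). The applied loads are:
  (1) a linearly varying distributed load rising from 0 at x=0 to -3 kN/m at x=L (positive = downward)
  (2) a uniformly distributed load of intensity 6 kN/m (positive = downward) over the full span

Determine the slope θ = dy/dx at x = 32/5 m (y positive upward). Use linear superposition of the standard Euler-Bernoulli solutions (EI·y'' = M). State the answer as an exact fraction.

θ(32/5) = -3104/1953125 rad

Load 1 — triangular load w₀=-3 kN/m (0→w₀ over full span):
  θ_1 = (w₀Lx²/4-w₀L²x/3-w₀x⁴/(24L))/EI = ((-3)·8·(32/5)²/4-(-3)·8²·(32/5)/3-(-3)·(32/5)⁴/(24·8))/200000 = 1856/1953125 rad
Load 2 — uniform load w=6 kN/m over full span:
  θ_2 = -wx(x²-3Lx+3L²)/(6EI) = -6·(32/5)·((32/5)²-3·8·(32/5)+3·8²)/(6·200000) = -992/390625 rad
Superposition: θ = Σ θ_i = -3104/1953125 rad ≈ -0.001589 rad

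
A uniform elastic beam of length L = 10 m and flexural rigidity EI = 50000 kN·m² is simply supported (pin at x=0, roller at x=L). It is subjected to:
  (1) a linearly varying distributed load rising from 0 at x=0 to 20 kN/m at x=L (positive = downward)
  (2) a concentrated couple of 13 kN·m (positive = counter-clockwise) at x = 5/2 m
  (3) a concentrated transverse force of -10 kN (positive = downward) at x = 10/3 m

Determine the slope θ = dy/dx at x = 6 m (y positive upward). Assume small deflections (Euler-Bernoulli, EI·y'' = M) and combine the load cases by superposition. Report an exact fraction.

θ(6) = 474277/324000000 rad

Load 1 — triangular load w₀=20 kN/m (0→w₀ over full span):
  θ_1 = -w₀(7L⁴-30L²x²+15x⁴)/(360LEI) = -20·(7·10⁴-30·10²·6²+15·6⁴)/(360·10·50000) = 58/28125 rad
Load 2 — applied couple M₀=13 kN·m at a=5/2 m (b=L-a=15/2):
  θ_2 = (M₀x²/(2L)-M₀(x-a)+C₁)/EI  [x>a] with C₁=M₀(3b²-L²)/(6L)=715/48 = (13·6²/(2·10)-13·(6-(5/2))+(715/48))/50000 = -1729/12000000 rad
Load 3 — point force P=-10 kN at a=10/3 m (b=L-a=20/3):
  θ_3 = -Pa(2L²-6Lx+3x²+a²)/(6LEI)  [x>a] = -(-10)·(10/3)·(2·10²-6·10·6+3·6²+(10/3)²)/(6·10·50000) = -23/50625 rad
Superposition: θ = Σ θ_i = 474277/324000000 rad ≈ 0.001464 rad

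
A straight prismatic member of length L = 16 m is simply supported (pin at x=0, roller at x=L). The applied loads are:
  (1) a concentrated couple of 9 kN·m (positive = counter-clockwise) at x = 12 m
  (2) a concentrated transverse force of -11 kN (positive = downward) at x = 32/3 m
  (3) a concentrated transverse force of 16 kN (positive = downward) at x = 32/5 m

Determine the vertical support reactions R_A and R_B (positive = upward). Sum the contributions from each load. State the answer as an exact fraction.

R_A = 1559/240 kN, R_B = -359/240 kN

Load 1 — applied couple M₀=9 kN·m at a=12 m (b=L-a=4):
  R_A = M₀/L = 9/16 kN
  R_B = -M₀/L = -9/16 kN
Load 2 — point force P=-11 kN at a=32/3 m (b=L-a=16/3):
  R_A = Pb/L = (-11)·(16/3)/16 = -11/3 kN
  R_B = Pa/L = (-11)·(32/3)/16 = -22/3 kN
Load 3 — point force P=16 kN at a=32/5 m (b=L-a=48/5):
  R_A = Pb/L = 16·(48/5)/16 = 48/5 kN
  R_B = Pa/L = 16·(32/5)/16 = 32/5 kN
Superposition: R_A = 1559/240 kN, R_B = -359/240 kN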